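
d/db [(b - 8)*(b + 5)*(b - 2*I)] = 3*b^2 + b*(-6 - 4*I) - 40 + 6*I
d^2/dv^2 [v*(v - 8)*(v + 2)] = 6*v - 12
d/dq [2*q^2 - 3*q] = 4*q - 3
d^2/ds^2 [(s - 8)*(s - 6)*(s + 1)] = 6*s - 26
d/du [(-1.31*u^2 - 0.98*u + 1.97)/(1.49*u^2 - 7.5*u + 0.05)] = (11.2852*u^2 - 6.0016*u + 14.726)/(2.2201*u^4 - 22.35*u^3 + 56.399*u^2 - 0.75*u + 0.0025)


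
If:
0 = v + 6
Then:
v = -6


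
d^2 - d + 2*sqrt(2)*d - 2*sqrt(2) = (d - 1)*(d + 2*sqrt(2))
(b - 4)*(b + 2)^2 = b^3 - 12*b - 16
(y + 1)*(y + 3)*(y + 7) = y^3 + 11*y^2 + 31*y + 21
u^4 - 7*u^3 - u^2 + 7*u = u*(u - 7)*(u - 1)*(u + 1)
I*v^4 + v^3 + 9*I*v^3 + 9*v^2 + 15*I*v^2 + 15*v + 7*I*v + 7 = (v + 1)*(v + 7)*(v - I)*(I*v + I)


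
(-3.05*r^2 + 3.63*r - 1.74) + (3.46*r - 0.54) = -3.05*r^2 + 7.09*r - 2.28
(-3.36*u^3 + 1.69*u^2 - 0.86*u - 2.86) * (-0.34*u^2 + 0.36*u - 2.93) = 1.1424*u^5 - 1.7842*u^4 + 10.7456*u^3 - 4.2889*u^2 + 1.4902*u + 8.3798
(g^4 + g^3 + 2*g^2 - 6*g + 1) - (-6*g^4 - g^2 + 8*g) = 7*g^4 + g^3 + 3*g^2 - 14*g + 1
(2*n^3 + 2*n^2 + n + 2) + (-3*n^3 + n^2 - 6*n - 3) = -n^3 + 3*n^2 - 5*n - 1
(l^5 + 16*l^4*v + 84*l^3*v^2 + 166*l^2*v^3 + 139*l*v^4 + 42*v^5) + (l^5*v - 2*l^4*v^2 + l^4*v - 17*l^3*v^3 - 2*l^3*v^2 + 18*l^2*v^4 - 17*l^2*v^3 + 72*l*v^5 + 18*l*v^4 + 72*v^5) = l^5*v + l^5 - 2*l^4*v^2 + 17*l^4*v - 17*l^3*v^3 + 82*l^3*v^2 + 18*l^2*v^4 + 149*l^2*v^3 + 72*l*v^5 + 157*l*v^4 + 114*v^5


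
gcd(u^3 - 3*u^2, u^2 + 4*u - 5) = 1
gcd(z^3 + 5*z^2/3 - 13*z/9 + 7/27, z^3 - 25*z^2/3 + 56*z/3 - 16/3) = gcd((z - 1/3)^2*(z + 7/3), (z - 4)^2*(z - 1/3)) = z - 1/3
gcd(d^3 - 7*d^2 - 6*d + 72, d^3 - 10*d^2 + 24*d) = d^2 - 10*d + 24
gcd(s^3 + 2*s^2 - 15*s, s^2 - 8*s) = s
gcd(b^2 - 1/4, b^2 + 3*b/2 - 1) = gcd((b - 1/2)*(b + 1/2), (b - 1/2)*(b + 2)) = b - 1/2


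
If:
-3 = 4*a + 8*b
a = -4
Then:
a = -4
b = 13/8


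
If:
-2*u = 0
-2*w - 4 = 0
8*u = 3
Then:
No Solution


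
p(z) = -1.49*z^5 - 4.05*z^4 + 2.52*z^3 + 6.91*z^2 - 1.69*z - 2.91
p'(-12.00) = -125568.49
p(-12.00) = 283436.73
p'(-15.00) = -320989.24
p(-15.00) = 919509.69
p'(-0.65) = -4.36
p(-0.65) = -0.13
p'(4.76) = -5336.37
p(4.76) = -5302.75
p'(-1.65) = 13.64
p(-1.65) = -4.43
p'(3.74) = -2149.35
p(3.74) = -1663.44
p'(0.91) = -0.17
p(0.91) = -0.53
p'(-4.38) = -1297.85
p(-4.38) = 836.65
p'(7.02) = -23229.23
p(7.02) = -34040.34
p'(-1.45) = 10.62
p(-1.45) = -1.97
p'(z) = -7.45*z^4 - 16.2*z^3 + 7.56*z^2 + 13.82*z - 1.69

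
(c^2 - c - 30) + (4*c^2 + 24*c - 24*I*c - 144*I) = 5*c^2 + 23*c - 24*I*c - 30 - 144*I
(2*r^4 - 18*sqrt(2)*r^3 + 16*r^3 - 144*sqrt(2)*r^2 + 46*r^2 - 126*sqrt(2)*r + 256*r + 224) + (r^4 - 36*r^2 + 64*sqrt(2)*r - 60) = 3*r^4 - 18*sqrt(2)*r^3 + 16*r^3 - 144*sqrt(2)*r^2 + 10*r^2 - 62*sqrt(2)*r + 256*r + 164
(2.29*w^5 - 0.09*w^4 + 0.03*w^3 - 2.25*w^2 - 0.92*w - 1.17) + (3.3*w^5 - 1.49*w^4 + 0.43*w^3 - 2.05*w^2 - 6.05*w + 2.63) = 5.59*w^5 - 1.58*w^4 + 0.46*w^3 - 4.3*w^2 - 6.97*w + 1.46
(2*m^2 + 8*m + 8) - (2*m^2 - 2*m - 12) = 10*m + 20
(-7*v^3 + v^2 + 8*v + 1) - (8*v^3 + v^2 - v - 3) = -15*v^3 + 9*v + 4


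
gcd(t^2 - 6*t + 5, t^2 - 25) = t - 5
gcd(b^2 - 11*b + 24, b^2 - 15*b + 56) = b - 8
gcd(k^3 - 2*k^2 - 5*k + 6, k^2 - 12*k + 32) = 1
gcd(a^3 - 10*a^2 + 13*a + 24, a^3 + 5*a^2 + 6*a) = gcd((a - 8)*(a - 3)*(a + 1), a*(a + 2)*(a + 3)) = 1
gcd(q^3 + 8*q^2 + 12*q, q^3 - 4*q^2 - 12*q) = q^2 + 2*q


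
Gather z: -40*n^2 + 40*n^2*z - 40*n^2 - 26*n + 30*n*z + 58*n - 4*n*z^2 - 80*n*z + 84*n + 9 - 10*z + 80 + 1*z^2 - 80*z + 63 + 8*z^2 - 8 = -80*n^2 + 116*n + z^2*(9 - 4*n) + z*(40*n^2 - 50*n - 90) + 144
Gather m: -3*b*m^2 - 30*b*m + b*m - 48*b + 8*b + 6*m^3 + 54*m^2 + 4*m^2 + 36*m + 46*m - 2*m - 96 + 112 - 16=-40*b + 6*m^3 + m^2*(58 - 3*b) + m*(80 - 29*b)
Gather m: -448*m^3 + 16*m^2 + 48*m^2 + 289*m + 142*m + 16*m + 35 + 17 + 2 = -448*m^3 + 64*m^2 + 447*m + 54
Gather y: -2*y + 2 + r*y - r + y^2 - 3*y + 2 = -r + y^2 + y*(r - 5) + 4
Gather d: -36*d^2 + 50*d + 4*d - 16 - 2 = -36*d^2 + 54*d - 18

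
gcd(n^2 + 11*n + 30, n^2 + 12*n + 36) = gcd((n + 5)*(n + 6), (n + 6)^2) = n + 6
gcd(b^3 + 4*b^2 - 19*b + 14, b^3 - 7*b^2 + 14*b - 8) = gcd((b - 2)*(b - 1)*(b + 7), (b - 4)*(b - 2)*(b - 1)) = b^2 - 3*b + 2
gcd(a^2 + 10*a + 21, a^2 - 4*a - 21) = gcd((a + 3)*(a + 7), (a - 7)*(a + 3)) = a + 3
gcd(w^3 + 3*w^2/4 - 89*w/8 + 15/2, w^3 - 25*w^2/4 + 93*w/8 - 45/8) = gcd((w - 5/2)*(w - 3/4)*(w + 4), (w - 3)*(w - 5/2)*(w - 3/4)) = w^2 - 13*w/4 + 15/8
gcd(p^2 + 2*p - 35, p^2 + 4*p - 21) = p + 7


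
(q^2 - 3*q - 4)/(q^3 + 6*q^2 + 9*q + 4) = (q - 4)/(q^2 + 5*q + 4)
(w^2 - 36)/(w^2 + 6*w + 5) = (w^2 - 36)/(w^2 + 6*w + 5)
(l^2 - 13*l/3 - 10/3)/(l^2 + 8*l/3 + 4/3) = (l - 5)/(l + 2)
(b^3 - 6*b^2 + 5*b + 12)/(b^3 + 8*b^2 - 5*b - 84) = (b^2 - 3*b - 4)/(b^2 + 11*b + 28)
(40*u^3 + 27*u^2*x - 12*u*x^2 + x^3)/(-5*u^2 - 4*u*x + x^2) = -8*u + x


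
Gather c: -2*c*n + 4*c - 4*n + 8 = c*(4 - 2*n) - 4*n + 8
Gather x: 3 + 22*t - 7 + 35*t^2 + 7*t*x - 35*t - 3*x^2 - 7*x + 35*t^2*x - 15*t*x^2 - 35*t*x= 35*t^2 - 13*t + x^2*(-15*t - 3) + x*(35*t^2 - 28*t - 7) - 4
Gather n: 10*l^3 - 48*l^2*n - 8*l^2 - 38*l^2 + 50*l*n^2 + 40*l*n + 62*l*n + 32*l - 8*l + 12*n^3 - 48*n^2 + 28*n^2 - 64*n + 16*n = 10*l^3 - 46*l^2 + 24*l + 12*n^3 + n^2*(50*l - 20) + n*(-48*l^2 + 102*l - 48)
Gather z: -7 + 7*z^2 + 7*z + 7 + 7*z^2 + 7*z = 14*z^2 + 14*z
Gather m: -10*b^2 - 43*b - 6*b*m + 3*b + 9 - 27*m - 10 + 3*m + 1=-10*b^2 - 40*b + m*(-6*b - 24)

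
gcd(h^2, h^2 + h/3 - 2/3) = 1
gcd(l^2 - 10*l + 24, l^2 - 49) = 1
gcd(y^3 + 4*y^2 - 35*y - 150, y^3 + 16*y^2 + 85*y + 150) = y^2 + 10*y + 25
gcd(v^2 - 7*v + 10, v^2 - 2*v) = v - 2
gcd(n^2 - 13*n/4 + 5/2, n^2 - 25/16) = n - 5/4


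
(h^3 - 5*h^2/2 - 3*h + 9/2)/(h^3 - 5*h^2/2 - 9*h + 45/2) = (2*h^2 + h - 3)/(2*h^2 + h - 15)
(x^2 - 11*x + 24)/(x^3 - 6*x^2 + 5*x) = (x^2 - 11*x + 24)/(x*(x^2 - 6*x + 5))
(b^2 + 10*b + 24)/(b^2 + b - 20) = (b^2 + 10*b + 24)/(b^2 + b - 20)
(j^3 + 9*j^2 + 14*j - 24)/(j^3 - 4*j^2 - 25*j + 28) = (j + 6)/(j - 7)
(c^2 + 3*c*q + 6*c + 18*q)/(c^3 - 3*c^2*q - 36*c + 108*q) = (-c - 3*q)/(-c^2 + 3*c*q + 6*c - 18*q)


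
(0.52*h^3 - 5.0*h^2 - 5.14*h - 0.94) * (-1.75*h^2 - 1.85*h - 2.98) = -0.91*h^5 + 7.788*h^4 + 16.6954*h^3 + 26.054*h^2 + 17.0562*h + 2.8012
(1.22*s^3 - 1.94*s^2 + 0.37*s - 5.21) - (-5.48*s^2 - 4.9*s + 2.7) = 1.22*s^3 + 3.54*s^2 + 5.27*s - 7.91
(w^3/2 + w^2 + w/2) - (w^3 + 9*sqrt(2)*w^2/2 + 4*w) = -w^3/2 - 9*sqrt(2)*w^2/2 + w^2 - 7*w/2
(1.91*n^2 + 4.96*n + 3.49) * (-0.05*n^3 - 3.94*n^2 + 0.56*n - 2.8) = -0.0955*n^5 - 7.7734*n^4 - 18.6473*n^3 - 16.321*n^2 - 11.9336*n - 9.772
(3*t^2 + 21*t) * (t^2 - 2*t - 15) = 3*t^4 + 15*t^3 - 87*t^2 - 315*t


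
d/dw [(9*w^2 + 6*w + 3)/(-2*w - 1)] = 18*w*(-w - 1)/(4*w^2 + 4*w + 1)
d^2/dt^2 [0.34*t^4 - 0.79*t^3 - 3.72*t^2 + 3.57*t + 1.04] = 4.08*t^2 - 4.74*t - 7.44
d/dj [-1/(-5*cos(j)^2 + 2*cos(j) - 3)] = 2*(5*cos(j) - 1)*sin(j)/(5*cos(j)^2 - 2*cos(j) + 3)^2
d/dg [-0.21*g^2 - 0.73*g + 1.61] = -0.42*g - 0.73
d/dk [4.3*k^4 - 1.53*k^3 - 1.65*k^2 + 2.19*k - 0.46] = 17.2*k^3 - 4.59*k^2 - 3.3*k + 2.19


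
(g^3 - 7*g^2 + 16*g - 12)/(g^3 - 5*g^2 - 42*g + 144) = (g^2 - 4*g + 4)/(g^2 - 2*g - 48)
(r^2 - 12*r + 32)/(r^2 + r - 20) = (r - 8)/(r + 5)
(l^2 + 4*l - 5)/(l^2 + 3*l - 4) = (l + 5)/(l + 4)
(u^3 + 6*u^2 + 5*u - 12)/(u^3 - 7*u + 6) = (u + 4)/(u - 2)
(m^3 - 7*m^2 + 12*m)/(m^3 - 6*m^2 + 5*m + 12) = m/(m + 1)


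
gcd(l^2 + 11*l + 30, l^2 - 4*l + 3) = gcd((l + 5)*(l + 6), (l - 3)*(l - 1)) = 1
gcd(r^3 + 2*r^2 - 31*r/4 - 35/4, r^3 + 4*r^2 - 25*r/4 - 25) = r - 5/2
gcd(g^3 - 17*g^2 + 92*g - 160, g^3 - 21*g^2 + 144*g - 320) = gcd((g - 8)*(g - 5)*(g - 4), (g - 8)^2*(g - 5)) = g^2 - 13*g + 40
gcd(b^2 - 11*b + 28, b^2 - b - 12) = b - 4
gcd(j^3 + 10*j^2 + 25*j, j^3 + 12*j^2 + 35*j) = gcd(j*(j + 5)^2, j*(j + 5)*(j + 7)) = j^2 + 5*j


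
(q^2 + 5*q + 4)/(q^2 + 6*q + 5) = (q + 4)/(q + 5)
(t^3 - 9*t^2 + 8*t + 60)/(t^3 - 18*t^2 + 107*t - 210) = (t + 2)/(t - 7)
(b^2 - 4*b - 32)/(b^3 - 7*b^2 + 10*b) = (b^2 - 4*b - 32)/(b*(b^2 - 7*b + 10))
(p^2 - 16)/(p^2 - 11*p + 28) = (p + 4)/(p - 7)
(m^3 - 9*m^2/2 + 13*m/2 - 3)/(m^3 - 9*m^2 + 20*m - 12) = (m - 3/2)/(m - 6)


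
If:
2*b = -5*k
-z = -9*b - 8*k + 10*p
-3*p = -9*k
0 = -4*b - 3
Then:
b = -3/4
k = 3/10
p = 9/10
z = -267/20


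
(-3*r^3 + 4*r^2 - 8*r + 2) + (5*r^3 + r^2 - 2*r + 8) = 2*r^3 + 5*r^2 - 10*r + 10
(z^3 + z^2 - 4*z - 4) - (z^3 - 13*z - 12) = z^2 + 9*z + 8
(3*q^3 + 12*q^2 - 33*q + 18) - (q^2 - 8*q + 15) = 3*q^3 + 11*q^2 - 25*q + 3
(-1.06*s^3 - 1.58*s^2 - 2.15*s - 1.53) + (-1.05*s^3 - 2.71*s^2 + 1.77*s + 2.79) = -2.11*s^3 - 4.29*s^2 - 0.38*s + 1.26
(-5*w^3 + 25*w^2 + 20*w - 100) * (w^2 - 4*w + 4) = -5*w^5 + 45*w^4 - 100*w^3 - 80*w^2 + 480*w - 400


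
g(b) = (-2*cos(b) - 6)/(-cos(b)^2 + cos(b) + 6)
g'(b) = (-2*sin(b)*cos(b) + sin(b))*(-2*cos(b) - 6)/(-cos(b)^2 + cos(b) + 6)^2 + 2*sin(b)/(-cos(b)^2 + cos(b) + 6)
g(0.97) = -1.14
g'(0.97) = 0.28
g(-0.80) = -1.19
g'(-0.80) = -0.29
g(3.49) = -0.99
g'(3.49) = 0.07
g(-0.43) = -1.29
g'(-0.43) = -0.21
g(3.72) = -0.97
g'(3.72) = 0.07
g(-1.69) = -0.98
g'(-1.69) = -0.13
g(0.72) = -1.21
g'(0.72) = 0.28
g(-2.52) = -0.97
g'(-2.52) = 0.07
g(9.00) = -0.98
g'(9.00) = -0.07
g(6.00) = -1.31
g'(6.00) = -0.15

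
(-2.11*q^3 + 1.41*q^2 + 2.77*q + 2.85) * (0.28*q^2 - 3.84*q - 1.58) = -0.5908*q^5 + 8.4972*q^4 - 1.305*q^3 - 12.0666*q^2 - 15.3206*q - 4.503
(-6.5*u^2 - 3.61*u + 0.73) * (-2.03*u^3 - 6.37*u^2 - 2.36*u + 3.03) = 13.195*u^5 + 48.7333*u^4 + 36.8538*u^3 - 15.8255*u^2 - 12.6611*u + 2.2119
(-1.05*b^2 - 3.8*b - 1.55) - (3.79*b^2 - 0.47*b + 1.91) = -4.84*b^2 - 3.33*b - 3.46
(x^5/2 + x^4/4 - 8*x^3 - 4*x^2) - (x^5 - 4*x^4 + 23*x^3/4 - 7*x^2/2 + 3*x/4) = -x^5/2 + 17*x^4/4 - 55*x^3/4 - x^2/2 - 3*x/4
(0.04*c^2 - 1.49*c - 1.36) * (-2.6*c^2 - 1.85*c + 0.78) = -0.104*c^4 + 3.8*c^3 + 6.3237*c^2 + 1.3538*c - 1.0608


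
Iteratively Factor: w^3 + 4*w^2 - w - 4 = (w + 4)*(w^2 - 1) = (w - 1)*(w + 4)*(w + 1)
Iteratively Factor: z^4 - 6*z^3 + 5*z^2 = (z)*(z^3 - 6*z^2 + 5*z) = z*(z - 5)*(z^2 - z) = z^2*(z - 5)*(z - 1)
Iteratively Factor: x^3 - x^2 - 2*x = (x)*(x^2 - x - 2) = x*(x - 2)*(x + 1)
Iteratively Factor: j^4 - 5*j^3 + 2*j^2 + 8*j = (j)*(j^3 - 5*j^2 + 2*j + 8) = j*(j - 4)*(j^2 - j - 2) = j*(j - 4)*(j - 2)*(j + 1)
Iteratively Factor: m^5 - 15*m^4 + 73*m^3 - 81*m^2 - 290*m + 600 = (m - 5)*(m^4 - 10*m^3 + 23*m^2 + 34*m - 120) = (m - 5)*(m - 4)*(m^3 - 6*m^2 - m + 30) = (m - 5)^2*(m - 4)*(m^2 - m - 6) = (m - 5)^2*(m - 4)*(m + 2)*(m - 3)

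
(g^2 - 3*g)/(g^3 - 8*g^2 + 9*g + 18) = g/(g^2 - 5*g - 6)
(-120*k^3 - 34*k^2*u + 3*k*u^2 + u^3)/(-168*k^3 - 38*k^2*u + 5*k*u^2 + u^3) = (5*k + u)/(7*k + u)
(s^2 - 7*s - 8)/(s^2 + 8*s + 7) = (s - 8)/(s + 7)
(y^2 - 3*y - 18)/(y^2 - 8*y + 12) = (y + 3)/(y - 2)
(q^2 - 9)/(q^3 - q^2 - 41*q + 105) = (q + 3)/(q^2 + 2*q - 35)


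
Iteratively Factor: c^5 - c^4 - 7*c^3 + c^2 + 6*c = (c - 1)*(c^4 - 7*c^2 - 6*c) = c*(c - 1)*(c^3 - 7*c - 6) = c*(c - 3)*(c - 1)*(c^2 + 3*c + 2) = c*(c - 3)*(c - 1)*(c + 2)*(c + 1)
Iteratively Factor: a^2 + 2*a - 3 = (a - 1)*(a + 3)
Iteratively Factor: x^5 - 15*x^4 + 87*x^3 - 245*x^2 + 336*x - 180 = (x - 5)*(x^4 - 10*x^3 + 37*x^2 - 60*x + 36) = (x - 5)*(x - 2)*(x^3 - 8*x^2 + 21*x - 18) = (x - 5)*(x - 2)^2*(x^2 - 6*x + 9) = (x - 5)*(x - 3)*(x - 2)^2*(x - 3)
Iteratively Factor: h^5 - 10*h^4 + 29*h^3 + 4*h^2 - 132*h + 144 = (h - 3)*(h^4 - 7*h^3 + 8*h^2 + 28*h - 48) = (h - 3)*(h + 2)*(h^3 - 9*h^2 + 26*h - 24) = (h - 3)*(h - 2)*(h + 2)*(h^2 - 7*h + 12) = (h - 4)*(h - 3)*(h - 2)*(h + 2)*(h - 3)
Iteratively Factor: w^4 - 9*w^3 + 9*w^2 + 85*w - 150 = (w - 2)*(w^3 - 7*w^2 - 5*w + 75) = (w - 5)*(w - 2)*(w^2 - 2*w - 15) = (w - 5)^2*(w - 2)*(w + 3)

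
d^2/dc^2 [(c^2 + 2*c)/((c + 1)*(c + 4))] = 6*(-c^3 - 4*c^2 - 8*c - 8)/(c^6 + 15*c^5 + 87*c^4 + 245*c^3 + 348*c^2 + 240*c + 64)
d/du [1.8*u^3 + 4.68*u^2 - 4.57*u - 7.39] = 5.4*u^2 + 9.36*u - 4.57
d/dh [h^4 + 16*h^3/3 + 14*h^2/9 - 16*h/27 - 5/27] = 4*h^3 + 16*h^2 + 28*h/9 - 16/27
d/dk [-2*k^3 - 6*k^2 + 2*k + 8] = -6*k^2 - 12*k + 2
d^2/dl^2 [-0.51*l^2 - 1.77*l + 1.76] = -1.02000000000000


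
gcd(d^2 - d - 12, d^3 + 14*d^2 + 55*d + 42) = 1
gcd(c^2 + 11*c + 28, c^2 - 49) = c + 7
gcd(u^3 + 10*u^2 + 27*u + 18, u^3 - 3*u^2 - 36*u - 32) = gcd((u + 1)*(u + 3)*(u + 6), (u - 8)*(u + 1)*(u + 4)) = u + 1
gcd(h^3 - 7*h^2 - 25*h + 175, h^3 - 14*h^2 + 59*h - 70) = h^2 - 12*h + 35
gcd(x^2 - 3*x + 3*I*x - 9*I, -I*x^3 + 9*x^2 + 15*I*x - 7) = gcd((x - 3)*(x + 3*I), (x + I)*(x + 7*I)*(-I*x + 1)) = 1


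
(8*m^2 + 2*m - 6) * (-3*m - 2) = -24*m^3 - 22*m^2 + 14*m + 12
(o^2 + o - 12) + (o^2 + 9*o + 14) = 2*o^2 + 10*o + 2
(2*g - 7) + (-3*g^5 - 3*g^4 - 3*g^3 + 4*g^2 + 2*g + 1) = -3*g^5 - 3*g^4 - 3*g^3 + 4*g^2 + 4*g - 6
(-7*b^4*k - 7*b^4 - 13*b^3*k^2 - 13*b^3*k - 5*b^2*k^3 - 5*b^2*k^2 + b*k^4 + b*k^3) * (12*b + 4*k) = -84*b^5*k - 84*b^5 - 184*b^4*k^2 - 184*b^4*k - 112*b^3*k^3 - 112*b^3*k^2 - 8*b^2*k^4 - 8*b^2*k^3 + 4*b*k^5 + 4*b*k^4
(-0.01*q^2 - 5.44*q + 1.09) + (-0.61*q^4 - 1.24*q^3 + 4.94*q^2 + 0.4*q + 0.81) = -0.61*q^4 - 1.24*q^3 + 4.93*q^2 - 5.04*q + 1.9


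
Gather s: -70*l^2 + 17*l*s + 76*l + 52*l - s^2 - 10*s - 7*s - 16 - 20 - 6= -70*l^2 + 128*l - s^2 + s*(17*l - 17) - 42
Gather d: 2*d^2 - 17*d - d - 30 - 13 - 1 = 2*d^2 - 18*d - 44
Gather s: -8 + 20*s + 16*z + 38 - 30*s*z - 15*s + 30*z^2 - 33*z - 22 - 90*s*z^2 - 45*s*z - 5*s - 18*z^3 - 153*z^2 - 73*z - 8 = s*(-90*z^2 - 75*z) - 18*z^3 - 123*z^2 - 90*z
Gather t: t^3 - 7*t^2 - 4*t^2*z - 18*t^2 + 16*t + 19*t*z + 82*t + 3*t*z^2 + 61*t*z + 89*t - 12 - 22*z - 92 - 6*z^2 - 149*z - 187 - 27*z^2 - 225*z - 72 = t^3 + t^2*(-4*z - 25) + t*(3*z^2 + 80*z + 187) - 33*z^2 - 396*z - 363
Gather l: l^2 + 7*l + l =l^2 + 8*l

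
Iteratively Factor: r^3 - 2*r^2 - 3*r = (r + 1)*(r^2 - 3*r) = (r - 3)*(r + 1)*(r)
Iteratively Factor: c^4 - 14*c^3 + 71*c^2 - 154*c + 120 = (c - 2)*(c^3 - 12*c^2 + 47*c - 60) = (c - 5)*(c - 2)*(c^2 - 7*c + 12) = (c - 5)*(c - 3)*(c - 2)*(c - 4)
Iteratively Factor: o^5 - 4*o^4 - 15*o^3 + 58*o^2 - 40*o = (o - 1)*(o^4 - 3*o^3 - 18*o^2 + 40*o) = (o - 2)*(o - 1)*(o^3 - o^2 - 20*o) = o*(o - 2)*(o - 1)*(o^2 - o - 20) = o*(o - 5)*(o - 2)*(o - 1)*(o + 4)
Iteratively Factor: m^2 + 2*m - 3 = (m + 3)*(m - 1)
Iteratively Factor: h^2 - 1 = (h + 1)*(h - 1)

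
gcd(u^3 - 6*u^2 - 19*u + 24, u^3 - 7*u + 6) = u^2 + 2*u - 3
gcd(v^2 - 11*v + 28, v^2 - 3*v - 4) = v - 4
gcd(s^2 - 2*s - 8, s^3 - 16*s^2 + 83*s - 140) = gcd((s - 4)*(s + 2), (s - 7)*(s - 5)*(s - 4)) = s - 4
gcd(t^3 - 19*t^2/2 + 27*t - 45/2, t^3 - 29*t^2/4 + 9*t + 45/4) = t^2 - 8*t + 15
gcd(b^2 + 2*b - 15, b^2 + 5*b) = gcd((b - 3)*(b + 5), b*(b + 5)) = b + 5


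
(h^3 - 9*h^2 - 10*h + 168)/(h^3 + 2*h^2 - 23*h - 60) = (h^2 - 13*h + 42)/(h^2 - 2*h - 15)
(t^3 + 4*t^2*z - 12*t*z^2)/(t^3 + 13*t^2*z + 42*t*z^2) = (t - 2*z)/(t + 7*z)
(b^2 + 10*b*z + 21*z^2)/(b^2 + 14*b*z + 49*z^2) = (b + 3*z)/(b + 7*z)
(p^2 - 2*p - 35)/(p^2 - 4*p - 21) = (p + 5)/(p + 3)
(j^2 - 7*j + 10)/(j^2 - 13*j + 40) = (j - 2)/(j - 8)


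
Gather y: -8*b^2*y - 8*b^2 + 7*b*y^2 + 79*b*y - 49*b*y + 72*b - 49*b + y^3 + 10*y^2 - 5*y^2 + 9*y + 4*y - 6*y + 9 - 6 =-8*b^2 + 23*b + y^3 + y^2*(7*b + 5) + y*(-8*b^2 + 30*b + 7) + 3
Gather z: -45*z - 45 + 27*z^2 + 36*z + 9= 27*z^2 - 9*z - 36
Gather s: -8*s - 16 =-8*s - 16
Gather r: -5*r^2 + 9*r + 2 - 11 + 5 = -5*r^2 + 9*r - 4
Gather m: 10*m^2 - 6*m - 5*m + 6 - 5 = 10*m^2 - 11*m + 1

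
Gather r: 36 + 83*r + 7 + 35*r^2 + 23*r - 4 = 35*r^2 + 106*r + 39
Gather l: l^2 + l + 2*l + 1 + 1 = l^2 + 3*l + 2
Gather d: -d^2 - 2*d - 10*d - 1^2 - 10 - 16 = -d^2 - 12*d - 27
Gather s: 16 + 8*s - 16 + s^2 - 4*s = s^2 + 4*s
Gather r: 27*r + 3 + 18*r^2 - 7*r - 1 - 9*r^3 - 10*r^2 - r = -9*r^3 + 8*r^2 + 19*r + 2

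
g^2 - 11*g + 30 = (g - 6)*(g - 5)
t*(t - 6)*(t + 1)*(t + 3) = t^4 - 2*t^3 - 21*t^2 - 18*t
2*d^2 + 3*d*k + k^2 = (d + k)*(2*d + k)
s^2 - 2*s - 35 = (s - 7)*(s + 5)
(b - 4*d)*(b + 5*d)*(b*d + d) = b^3*d + b^2*d^2 + b^2*d - 20*b*d^3 + b*d^2 - 20*d^3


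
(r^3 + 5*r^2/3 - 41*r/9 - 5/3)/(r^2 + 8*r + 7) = (9*r^3 + 15*r^2 - 41*r - 15)/(9*(r^2 + 8*r + 7))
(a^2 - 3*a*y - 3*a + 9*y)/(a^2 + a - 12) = (a - 3*y)/(a + 4)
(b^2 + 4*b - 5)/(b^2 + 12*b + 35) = (b - 1)/(b + 7)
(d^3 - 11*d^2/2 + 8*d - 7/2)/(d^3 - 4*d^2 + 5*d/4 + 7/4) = 2*(d - 1)/(2*d + 1)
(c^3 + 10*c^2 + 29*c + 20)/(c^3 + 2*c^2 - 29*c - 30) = (c^2 + 9*c + 20)/(c^2 + c - 30)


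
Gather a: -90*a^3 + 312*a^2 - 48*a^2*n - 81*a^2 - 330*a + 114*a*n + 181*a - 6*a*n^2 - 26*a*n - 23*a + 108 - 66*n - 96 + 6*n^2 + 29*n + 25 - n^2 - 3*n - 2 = -90*a^3 + a^2*(231 - 48*n) + a*(-6*n^2 + 88*n - 172) + 5*n^2 - 40*n + 35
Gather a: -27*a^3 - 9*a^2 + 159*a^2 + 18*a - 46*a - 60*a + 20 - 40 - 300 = -27*a^3 + 150*a^2 - 88*a - 320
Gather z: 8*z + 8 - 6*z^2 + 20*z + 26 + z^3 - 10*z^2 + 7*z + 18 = z^3 - 16*z^2 + 35*z + 52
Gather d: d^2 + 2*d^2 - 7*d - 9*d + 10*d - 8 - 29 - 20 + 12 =3*d^2 - 6*d - 45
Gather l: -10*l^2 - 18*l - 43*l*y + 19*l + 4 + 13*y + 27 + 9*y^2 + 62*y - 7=-10*l^2 + l*(1 - 43*y) + 9*y^2 + 75*y + 24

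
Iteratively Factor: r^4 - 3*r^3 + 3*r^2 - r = (r - 1)*(r^3 - 2*r^2 + r) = (r - 1)^2*(r^2 - r) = (r - 1)^3*(r)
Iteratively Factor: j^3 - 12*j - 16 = (j + 2)*(j^2 - 2*j - 8) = (j + 2)^2*(j - 4)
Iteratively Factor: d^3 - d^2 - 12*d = (d - 4)*(d^2 + 3*d) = (d - 4)*(d + 3)*(d)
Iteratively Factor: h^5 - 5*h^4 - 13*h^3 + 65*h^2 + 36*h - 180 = (h - 5)*(h^4 - 13*h^2 + 36) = (h - 5)*(h - 2)*(h^3 + 2*h^2 - 9*h - 18) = (h - 5)*(h - 2)*(h + 3)*(h^2 - h - 6) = (h - 5)*(h - 2)*(h + 2)*(h + 3)*(h - 3)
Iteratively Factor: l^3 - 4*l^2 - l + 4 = (l - 4)*(l^2 - 1) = (l - 4)*(l - 1)*(l + 1)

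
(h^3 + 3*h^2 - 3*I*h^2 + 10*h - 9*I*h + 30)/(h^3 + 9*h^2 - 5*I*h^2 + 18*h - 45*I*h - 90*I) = (h + 2*I)/(h + 6)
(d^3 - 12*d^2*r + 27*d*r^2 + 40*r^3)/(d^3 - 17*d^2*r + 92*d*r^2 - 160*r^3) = (-d - r)/(-d + 4*r)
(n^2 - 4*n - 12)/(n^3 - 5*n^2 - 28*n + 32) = (n^2 - 4*n - 12)/(n^3 - 5*n^2 - 28*n + 32)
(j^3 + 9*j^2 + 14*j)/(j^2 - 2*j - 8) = j*(j + 7)/(j - 4)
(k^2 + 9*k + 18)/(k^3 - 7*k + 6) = (k + 6)/(k^2 - 3*k + 2)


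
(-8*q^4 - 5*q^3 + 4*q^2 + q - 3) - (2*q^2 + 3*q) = -8*q^4 - 5*q^3 + 2*q^2 - 2*q - 3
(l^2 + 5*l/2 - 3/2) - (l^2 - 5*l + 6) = 15*l/2 - 15/2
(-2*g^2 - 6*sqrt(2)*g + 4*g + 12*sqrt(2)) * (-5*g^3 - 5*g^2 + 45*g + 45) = 10*g^5 - 10*g^4 + 30*sqrt(2)*g^4 - 110*g^3 - 30*sqrt(2)*g^3 - 330*sqrt(2)*g^2 + 90*g^2 + 180*g + 270*sqrt(2)*g + 540*sqrt(2)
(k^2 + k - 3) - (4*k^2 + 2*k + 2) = -3*k^2 - k - 5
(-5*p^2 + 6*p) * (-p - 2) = 5*p^3 + 4*p^2 - 12*p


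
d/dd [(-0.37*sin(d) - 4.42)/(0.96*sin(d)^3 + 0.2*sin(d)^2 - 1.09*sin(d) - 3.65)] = (0.7104*sin(d)^3 + 12.8036*sin(d)^2 + 1.768*sin(d) - 3.4673)*cos(d)/(0.9216*sin(d)^6 + 0.384*sin(d)^5 - 2.0528*sin(d)^4 - 7.444*sin(d)^3 - 0.2719*sin(d)^2 + 7.957*sin(d) + 13.3225)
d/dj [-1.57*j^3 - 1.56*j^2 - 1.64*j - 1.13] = -4.71*j^2 - 3.12*j - 1.64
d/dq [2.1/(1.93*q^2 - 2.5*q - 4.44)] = (5.25 - 8.106*q)/(-1.93*q^2 + 2.5*q + 4.44)^2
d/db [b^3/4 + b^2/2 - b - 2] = 3*b^2/4 + b - 1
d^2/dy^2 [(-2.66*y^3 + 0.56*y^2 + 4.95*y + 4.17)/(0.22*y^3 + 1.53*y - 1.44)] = (4.44089209850063e-16*y^7 + 0.054208*y^6 + 6.809616*y^5 - 8.821296*y^4 - 13.302216*y^3 + 62.402724*y^2 - 25.16832*y + 43.657218)/(0.010648*y^9 + 0.222156*y^7 - 0.209088*y^6 + 1.544994*y^5 - 2.908224*y^4 + 4.950153*y^3 - 10.112688*y^2 + 9.517824*y - 2.985984)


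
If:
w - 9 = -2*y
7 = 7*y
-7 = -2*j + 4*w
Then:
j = 35/2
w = 7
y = 1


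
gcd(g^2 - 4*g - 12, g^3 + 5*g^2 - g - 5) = 1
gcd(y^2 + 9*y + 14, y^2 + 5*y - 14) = y + 7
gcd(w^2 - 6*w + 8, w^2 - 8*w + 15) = 1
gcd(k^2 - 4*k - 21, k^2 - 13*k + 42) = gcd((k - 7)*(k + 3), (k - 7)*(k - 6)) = k - 7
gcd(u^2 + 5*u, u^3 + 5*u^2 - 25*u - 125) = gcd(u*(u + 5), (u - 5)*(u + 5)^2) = u + 5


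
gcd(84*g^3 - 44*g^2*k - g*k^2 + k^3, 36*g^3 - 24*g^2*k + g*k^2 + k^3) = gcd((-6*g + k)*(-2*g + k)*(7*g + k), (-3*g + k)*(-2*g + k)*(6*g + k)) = 2*g - k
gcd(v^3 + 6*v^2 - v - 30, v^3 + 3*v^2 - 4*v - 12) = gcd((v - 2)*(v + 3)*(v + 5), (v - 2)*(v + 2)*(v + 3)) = v^2 + v - 6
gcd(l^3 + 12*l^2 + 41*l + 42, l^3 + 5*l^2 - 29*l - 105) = l^2 + 10*l + 21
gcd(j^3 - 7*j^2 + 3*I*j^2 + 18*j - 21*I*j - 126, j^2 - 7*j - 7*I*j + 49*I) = j - 7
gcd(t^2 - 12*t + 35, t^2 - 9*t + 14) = t - 7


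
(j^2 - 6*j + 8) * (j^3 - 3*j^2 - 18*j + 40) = j^5 - 9*j^4 + 8*j^3 + 124*j^2 - 384*j + 320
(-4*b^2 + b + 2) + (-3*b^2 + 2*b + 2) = -7*b^2 + 3*b + 4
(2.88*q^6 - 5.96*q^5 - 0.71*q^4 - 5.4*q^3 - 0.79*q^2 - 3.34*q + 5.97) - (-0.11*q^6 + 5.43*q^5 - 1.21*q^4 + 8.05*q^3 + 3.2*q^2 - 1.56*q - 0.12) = 2.99*q^6 - 11.39*q^5 + 0.5*q^4 - 13.45*q^3 - 3.99*q^2 - 1.78*q + 6.09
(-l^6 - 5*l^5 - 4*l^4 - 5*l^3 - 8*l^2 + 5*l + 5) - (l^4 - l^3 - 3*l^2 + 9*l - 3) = -l^6 - 5*l^5 - 5*l^4 - 4*l^3 - 5*l^2 - 4*l + 8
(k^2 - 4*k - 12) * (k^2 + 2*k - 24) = k^4 - 2*k^3 - 44*k^2 + 72*k + 288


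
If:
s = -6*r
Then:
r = -s/6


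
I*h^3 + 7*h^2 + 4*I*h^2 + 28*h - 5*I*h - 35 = (h + 5)*(h - 7*I)*(I*h - I)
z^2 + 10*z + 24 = (z + 4)*(z + 6)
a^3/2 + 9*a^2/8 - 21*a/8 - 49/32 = (a/2 + 1/4)*(a - 7/4)*(a + 7/2)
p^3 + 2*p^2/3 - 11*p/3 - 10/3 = (p - 2)*(p + 1)*(p + 5/3)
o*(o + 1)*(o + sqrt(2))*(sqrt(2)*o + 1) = sqrt(2)*o^4 + sqrt(2)*o^3 + 3*o^3 + sqrt(2)*o^2 + 3*o^2 + sqrt(2)*o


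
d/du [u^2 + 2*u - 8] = 2*u + 2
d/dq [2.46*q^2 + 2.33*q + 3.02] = 4.92*q + 2.33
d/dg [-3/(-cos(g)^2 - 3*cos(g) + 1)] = 3*(2*cos(g) + 3)*sin(g)/(-sin(g)^2 + 3*cos(g))^2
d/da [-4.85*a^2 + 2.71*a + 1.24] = 2.71 - 9.7*a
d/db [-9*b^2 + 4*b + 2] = 4 - 18*b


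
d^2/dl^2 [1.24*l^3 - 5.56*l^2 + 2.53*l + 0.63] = 7.44*l - 11.12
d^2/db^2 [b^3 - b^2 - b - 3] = 6*b - 2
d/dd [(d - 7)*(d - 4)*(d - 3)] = 3*d^2 - 28*d + 61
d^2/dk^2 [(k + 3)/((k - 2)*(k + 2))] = 2*(k^3 + 9*k^2 + 12*k + 12)/(k^6 - 12*k^4 + 48*k^2 - 64)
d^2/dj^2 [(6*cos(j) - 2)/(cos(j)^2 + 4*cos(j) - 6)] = 4*(-27*(1 - cos(2*j))^2*cos(j) + 16*(1 - cos(2*j))^2 - 264*cos(j) - 12*cos(2*j) - 114*cos(3*j) + 6*cos(5*j) + 324)/(8*cos(j) + cos(2*j) - 11)^3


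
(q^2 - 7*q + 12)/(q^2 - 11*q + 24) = (q - 4)/(q - 8)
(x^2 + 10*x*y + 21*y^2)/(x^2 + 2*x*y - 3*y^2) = (x + 7*y)/(x - y)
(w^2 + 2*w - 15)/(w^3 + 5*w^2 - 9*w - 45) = 1/(w + 3)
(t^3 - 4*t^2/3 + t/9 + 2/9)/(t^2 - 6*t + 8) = (9*t^3 - 12*t^2 + t + 2)/(9*(t^2 - 6*t + 8))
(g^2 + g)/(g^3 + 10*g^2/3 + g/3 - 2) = 3*g/(3*g^2 + 7*g - 6)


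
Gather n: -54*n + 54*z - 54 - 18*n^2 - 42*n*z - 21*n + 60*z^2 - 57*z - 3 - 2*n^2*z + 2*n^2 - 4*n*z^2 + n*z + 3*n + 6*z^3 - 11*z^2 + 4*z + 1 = n^2*(-2*z - 16) + n*(-4*z^2 - 41*z - 72) + 6*z^3 + 49*z^2 + z - 56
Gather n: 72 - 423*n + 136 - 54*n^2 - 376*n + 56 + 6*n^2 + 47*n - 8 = -48*n^2 - 752*n + 256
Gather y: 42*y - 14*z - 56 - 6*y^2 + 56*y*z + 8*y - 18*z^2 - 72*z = -6*y^2 + y*(56*z + 50) - 18*z^2 - 86*z - 56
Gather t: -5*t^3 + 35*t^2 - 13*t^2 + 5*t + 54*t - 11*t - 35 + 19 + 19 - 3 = -5*t^3 + 22*t^2 + 48*t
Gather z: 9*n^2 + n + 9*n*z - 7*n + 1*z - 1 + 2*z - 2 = 9*n^2 - 6*n + z*(9*n + 3) - 3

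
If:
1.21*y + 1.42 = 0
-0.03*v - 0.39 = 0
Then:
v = -13.00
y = -1.17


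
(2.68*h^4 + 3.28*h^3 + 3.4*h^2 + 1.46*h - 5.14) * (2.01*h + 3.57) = 5.3868*h^5 + 16.1604*h^4 + 18.5436*h^3 + 15.0726*h^2 - 5.1192*h - 18.3498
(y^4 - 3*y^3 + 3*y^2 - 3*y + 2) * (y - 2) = y^5 - 5*y^4 + 9*y^3 - 9*y^2 + 8*y - 4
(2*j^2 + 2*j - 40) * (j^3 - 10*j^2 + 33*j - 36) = 2*j^5 - 18*j^4 + 6*j^3 + 394*j^2 - 1392*j + 1440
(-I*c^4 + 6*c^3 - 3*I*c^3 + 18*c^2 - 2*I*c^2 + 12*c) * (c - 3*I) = -I*c^5 + 3*c^4 - 3*I*c^4 + 9*c^3 - 20*I*c^3 + 6*c^2 - 54*I*c^2 - 36*I*c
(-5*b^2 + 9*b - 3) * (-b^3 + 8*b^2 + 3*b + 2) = 5*b^5 - 49*b^4 + 60*b^3 - 7*b^2 + 9*b - 6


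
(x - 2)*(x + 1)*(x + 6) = x^3 + 5*x^2 - 8*x - 12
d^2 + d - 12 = (d - 3)*(d + 4)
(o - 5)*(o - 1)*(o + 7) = o^3 + o^2 - 37*o + 35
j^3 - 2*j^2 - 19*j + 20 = (j - 5)*(j - 1)*(j + 4)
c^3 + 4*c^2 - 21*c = c*(c - 3)*(c + 7)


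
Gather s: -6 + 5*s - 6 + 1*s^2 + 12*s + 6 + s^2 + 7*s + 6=2*s^2 + 24*s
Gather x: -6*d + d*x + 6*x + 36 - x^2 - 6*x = d*x - 6*d - x^2 + 36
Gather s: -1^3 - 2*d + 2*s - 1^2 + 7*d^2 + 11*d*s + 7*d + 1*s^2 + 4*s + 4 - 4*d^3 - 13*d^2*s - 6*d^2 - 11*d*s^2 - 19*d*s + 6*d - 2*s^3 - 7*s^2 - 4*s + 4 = -4*d^3 + d^2 + 11*d - 2*s^3 + s^2*(-11*d - 6) + s*(-13*d^2 - 8*d + 2) + 6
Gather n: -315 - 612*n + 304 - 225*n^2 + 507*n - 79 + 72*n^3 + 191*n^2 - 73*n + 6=72*n^3 - 34*n^2 - 178*n - 84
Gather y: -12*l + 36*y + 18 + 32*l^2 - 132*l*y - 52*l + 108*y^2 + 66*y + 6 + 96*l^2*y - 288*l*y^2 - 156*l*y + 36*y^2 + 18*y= 32*l^2 - 64*l + y^2*(144 - 288*l) + y*(96*l^2 - 288*l + 120) + 24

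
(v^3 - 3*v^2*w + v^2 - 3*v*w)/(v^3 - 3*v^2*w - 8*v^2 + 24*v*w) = (v + 1)/(v - 8)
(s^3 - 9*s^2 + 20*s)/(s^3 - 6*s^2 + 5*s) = (s - 4)/(s - 1)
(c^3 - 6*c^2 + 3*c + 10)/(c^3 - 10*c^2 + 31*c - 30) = (c + 1)/(c - 3)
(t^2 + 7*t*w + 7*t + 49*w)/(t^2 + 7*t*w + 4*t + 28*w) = (t + 7)/(t + 4)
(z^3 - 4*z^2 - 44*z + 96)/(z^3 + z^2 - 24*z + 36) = (z - 8)/(z - 3)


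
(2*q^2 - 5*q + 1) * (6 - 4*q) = -8*q^3 + 32*q^2 - 34*q + 6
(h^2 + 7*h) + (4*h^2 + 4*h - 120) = 5*h^2 + 11*h - 120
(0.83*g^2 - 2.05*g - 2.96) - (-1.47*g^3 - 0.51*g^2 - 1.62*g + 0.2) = 1.47*g^3 + 1.34*g^2 - 0.43*g - 3.16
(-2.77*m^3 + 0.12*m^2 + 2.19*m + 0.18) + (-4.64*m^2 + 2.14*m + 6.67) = -2.77*m^3 - 4.52*m^2 + 4.33*m + 6.85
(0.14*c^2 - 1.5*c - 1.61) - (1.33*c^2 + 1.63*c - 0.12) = -1.19*c^2 - 3.13*c - 1.49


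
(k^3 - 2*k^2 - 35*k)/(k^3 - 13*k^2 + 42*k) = (k + 5)/(k - 6)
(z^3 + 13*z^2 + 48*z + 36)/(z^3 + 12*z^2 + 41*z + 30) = (z + 6)/(z + 5)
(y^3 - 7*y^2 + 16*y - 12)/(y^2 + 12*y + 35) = (y^3 - 7*y^2 + 16*y - 12)/(y^2 + 12*y + 35)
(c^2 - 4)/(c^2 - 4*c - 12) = (c - 2)/(c - 6)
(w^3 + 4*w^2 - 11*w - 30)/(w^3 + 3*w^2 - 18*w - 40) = (w - 3)/(w - 4)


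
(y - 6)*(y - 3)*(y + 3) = y^3 - 6*y^2 - 9*y + 54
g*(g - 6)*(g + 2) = g^3 - 4*g^2 - 12*g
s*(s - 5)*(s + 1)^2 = s^4 - 3*s^3 - 9*s^2 - 5*s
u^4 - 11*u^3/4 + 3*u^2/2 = u^2*(u - 2)*(u - 3/4)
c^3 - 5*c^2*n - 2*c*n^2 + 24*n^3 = (c - 4*n)*(c - 3*n)*(c + 2*n)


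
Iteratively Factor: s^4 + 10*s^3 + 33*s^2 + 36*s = (s)*(s^3 + 10*s^2 + 33*s + 36) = s*(s + 4)*(s^2 + 6*s + 9) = s*(s + 3)*(s + 4)*(s + 3)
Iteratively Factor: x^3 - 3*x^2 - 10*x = (x - 5)*(x^2 + 2*x) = x*(x - 5)*(x + 2)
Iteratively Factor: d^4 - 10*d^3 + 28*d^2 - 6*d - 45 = (d - 3)*(d^3 - 7*d^2 + 7*d + 15) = (d - 3)^2*(d^2 - 4*d - 5) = (d - 3)^2*(d + 1)*(d - 5)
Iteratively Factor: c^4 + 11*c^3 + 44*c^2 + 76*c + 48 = (c + 3)*(c^3 + 8*c^2 + 20*c + 16) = (c + 2)*(c + 3)*(c^2 + 6*c + 8) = (c + 2)^2*(c + 3)*(c + 4)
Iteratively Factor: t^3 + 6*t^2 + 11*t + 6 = (t + 2)*(t^2 + 4*t + 3) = (t + 2)*(t + 3)*(t + 1)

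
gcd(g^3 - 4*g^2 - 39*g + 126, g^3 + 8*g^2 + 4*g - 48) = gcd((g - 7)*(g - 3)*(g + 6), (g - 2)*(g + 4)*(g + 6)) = g + 6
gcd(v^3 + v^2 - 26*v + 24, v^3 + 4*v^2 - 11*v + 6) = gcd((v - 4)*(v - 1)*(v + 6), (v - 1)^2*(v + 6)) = v^2 + 5*v - 6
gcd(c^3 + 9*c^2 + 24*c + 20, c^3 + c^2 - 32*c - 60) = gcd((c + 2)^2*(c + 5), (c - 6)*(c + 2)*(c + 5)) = c^2 + 7*c + 10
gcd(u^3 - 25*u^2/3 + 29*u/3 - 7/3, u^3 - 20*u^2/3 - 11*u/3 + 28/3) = u^2 - 8*u + 7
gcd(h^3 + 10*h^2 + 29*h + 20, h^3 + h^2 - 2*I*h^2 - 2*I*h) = h + 1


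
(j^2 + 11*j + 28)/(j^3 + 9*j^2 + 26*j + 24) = (j + 7)/(j^2 + 5*j + 6)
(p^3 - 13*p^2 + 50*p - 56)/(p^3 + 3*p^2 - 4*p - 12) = (p^2 - 11*p + 28)/(p^2 + 5*p + 6)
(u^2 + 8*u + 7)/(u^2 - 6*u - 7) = (u + 7)/(u - 7)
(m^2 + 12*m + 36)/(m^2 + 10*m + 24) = (m + 6)/(m + 4)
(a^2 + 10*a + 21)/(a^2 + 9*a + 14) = (a + 3)/(a + 2)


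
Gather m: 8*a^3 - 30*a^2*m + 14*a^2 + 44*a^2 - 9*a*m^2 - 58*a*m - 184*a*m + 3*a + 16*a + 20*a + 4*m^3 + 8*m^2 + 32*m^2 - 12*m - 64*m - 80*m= 8*a^3 + 58*a^2 + 39*a + 4*m^3 + m^2*(40 - 9*a) + m*(-30*a^2 - 242*a - 156)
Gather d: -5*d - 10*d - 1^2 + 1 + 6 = 6 - 15*d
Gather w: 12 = 12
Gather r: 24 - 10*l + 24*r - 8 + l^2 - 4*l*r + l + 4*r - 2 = l^2 - 9*l + r*(28 - 4*l) + 14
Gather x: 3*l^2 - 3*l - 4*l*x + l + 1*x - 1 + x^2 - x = 3*l^2 - 4*l*x - 2*l + x^2 - 1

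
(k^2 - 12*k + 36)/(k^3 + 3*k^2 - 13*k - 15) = (k^2 - 12*k + 36)/(k^3 + 3*k^2 - 13*k - 15)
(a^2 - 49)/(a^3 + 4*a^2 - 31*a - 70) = (a - 7)/(a^2 - 3*a - 10)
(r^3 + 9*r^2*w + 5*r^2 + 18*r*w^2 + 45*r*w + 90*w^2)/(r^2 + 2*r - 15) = (r^2 + 9*r*w + 18*w^2)/(r - 3)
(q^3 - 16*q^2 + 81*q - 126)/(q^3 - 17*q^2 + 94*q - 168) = (q - 3)/(q - 4)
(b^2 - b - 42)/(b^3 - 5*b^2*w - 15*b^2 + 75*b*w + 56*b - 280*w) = (-b - 6)/(-b^2 + 5*b*w + 8*b - 40*w)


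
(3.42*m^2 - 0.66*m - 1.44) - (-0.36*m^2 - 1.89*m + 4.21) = 3.78*m^2 + 1.23*m - 5.65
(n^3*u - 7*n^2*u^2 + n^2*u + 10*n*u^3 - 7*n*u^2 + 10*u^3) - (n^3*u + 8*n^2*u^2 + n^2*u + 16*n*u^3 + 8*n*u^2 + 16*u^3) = -15*n^2*u^2 - 6*n*u^3 - 15*n*u^2 - 6*u^3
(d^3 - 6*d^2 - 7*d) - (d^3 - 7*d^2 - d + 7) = d^2 - 6*d - 7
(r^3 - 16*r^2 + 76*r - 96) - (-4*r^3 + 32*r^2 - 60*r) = 5*r^3 - 48*r^2 + 136*r - 96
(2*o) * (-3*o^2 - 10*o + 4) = -6*o^3 - 20*o^2 + 8*o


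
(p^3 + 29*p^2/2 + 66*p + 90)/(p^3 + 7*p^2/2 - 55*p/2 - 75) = (p + 6)/(p - 5)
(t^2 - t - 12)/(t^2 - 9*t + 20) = (t + 3)/(t - 5)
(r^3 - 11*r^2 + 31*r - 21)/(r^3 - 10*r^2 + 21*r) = (r - 1)/r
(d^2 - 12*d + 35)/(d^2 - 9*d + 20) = (d - 7)/(d - 4)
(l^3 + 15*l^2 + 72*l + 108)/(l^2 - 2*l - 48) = (l^2 + 9*l + 18)/(l - 8)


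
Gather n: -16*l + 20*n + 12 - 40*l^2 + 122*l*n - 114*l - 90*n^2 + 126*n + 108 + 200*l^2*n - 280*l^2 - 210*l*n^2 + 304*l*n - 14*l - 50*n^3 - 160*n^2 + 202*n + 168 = -320*l^2 - 144*l - 50*n^3 + n^2*(-210*l - 250) + n*(200*l^2 + 426*l + 348) + 288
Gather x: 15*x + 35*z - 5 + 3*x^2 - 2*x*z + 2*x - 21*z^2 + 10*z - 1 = 3*x^2 + x*(17 - 2*z) - 21*z^2 + 45*z - 6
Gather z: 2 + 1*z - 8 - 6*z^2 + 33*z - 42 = -6*z^2 + 34*z - 48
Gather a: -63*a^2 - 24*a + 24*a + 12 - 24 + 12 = -63*a^2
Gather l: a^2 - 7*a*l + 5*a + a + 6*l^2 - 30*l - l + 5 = a^2 + 6*a + 6*l^2 + l*(-7*a - 31) + 5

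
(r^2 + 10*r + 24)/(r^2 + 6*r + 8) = (r + 6)/(r + 2)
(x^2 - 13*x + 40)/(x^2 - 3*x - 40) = (x - 5)/(x + 5)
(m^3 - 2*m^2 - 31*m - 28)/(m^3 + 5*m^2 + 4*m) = (m - 7)/m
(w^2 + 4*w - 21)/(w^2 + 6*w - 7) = (w - 3)/(w - 1)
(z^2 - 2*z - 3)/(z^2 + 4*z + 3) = (z - 3)/(z + 3)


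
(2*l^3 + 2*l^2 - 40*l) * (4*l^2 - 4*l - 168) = 8*l^5 - 504*l^3 - 176*l^2 + 6720*l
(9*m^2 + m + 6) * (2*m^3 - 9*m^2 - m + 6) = 18*m^5 - 79*m^4 - 6*m^3 - m^2 + 36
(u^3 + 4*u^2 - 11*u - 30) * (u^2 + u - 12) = u^5 + 5*u^4 - 19*u^3 - 89*u^2 + 102*u + 360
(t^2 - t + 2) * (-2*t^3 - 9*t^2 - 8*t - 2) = -2*t^5 - 7*t^4 - 3*t^3 - 12*t^2 - 14*t - 4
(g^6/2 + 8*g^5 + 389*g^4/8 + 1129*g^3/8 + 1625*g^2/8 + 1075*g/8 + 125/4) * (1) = g^6/2 + 8*g^5 + 389*g^4/8 + 1129*g^3/8 + 1625*g^2/8 + 1075*g/8 + 125/4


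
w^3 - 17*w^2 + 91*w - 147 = (w - 7)^2*(w - 3)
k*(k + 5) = k^2 + 5*k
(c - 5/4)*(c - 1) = c^2 - 9*c/4 + 5/4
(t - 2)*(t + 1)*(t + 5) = t^3 + 4*t^2 - 7*t - 10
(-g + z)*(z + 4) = -g*z - 4*g + z^2 + 4*z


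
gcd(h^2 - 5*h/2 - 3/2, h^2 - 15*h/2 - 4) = h + 1/2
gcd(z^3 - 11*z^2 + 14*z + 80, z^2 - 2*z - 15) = z - 5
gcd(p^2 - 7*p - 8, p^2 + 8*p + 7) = p + 1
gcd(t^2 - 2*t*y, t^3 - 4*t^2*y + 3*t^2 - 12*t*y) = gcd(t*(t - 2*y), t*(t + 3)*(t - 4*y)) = t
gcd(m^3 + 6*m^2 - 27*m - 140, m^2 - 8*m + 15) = m - 5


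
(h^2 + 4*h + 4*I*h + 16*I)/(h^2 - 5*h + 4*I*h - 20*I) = (h + 4)/(h - 5)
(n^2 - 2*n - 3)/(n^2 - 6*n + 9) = (n + 1)/(n - 3)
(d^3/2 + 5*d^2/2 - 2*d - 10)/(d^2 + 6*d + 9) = (d^3 + 5*d^2 - 4*d - 20)/(2*(d^2 + 6*d + 9))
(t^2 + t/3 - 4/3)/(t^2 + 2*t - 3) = (t + 4/3)/(t + 3)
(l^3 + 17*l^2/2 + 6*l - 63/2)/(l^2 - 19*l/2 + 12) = (l^2 + 10*l + 21)/(l - 8)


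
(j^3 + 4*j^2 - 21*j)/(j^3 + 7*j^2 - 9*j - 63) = j/(j + 3)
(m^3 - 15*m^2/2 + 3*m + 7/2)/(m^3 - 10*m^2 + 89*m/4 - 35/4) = 2*(2*m^2 - m - 1)/(4*m^2 - 12*m + 5)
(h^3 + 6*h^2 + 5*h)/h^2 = h + 6 + 5/h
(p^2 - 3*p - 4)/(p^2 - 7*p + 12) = (p + 1)/(p - 3)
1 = 1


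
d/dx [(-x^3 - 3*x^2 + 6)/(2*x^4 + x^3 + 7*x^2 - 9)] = x*(-3*(x + 2)*(2*x^4 + x^3 + 7*x^2 - 9) + (8*x^2 + 3*x + 14)*(x^3 + 3*x^2 - 6))/(2*x^4 + x^3 + 7*x^2 - 9)^2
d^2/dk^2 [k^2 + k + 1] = 2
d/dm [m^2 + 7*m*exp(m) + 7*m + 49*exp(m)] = 7*m*exp(m) + 2*m + 56*exp(m) + 7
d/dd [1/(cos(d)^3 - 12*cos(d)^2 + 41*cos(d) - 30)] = (3*cos(d)^2 - 24*cos(d) + 41)*sin(d)/(cos(d)^3 - 12*cos(d)^2 + 41*cos(d) - 30)^2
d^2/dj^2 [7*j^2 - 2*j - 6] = 14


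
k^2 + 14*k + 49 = (k + 7)^2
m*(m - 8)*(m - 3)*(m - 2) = m^4 - 13*m^3 + 46*m^2 - 48*m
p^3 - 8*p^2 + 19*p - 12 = (p - 4)*(p - 3)*(p - 1)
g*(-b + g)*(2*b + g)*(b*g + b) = -2*b^3*g^2 - 2*b^3*g + b^2*g^3 + b^2*g^2 + b*g^4 + b*g^3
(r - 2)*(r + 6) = r^2 + 4*r - 12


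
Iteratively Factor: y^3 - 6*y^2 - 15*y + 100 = (y - 5)*(y^2 - y - 20) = (y - 5)*(y + 4)*(y - 5)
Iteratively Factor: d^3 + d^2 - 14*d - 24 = (d + 3)*(d^2 - 2*d - 8) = (d - 4)*(d + 3)*(d + 2)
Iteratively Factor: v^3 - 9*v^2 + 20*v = (v - 4)*(v^2 - 5*v) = v*(v - 4)*(v - 5)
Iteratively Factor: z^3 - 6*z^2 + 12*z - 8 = (z - 2)*(z^2 - 4*z + 4) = (z - 2)^2*(z - 2)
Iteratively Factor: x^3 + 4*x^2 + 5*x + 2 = (x + 2)*(x^2 + 2*x + 1) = (x + 1)*(x + 2)*(x + 1)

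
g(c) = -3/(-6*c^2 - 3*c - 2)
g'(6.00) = 0.00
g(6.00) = 0.01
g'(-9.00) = 0.00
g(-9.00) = 0.01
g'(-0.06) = -2.02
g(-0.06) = 1.63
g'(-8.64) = 0.00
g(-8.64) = 0.01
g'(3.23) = -0.02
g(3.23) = 0.04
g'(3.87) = -0.01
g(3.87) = 0.03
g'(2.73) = -0.04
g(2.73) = 0.05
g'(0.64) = -0.79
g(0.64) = 0.47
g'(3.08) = -0.03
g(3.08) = 0.04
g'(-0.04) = -2.12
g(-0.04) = 1.59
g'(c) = -3*(12*c + 3)/(-6*c^2 - 3*c - 2)^2 = 9*(-4*c - 1)/(6*c^2 + 3*c + 2)^2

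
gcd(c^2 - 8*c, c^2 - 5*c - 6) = 1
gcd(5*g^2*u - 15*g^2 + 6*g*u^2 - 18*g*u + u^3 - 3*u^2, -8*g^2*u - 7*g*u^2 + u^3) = g + u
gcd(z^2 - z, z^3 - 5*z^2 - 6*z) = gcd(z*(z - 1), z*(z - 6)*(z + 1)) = z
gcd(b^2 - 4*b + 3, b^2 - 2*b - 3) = b - 3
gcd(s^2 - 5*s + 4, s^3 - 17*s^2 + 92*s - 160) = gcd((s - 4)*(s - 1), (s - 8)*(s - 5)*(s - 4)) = s - 4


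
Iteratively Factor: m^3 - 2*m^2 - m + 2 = (m - 1)*(m^2 - m - 2) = (m - 1)*(m + 1)*(m - 2)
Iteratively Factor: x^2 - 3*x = (x - 3)*(x)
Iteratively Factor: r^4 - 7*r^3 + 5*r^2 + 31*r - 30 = (r + 2)*(r^3 - 9*r^2 + 23*r - 15) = (r - 5)*(r + 2)*(r^2 - 4*r + 3) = (r - 5)*(r - 3)*(r + 2)*(r - 1)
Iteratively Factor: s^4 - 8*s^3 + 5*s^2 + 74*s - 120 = (s - 4)*(s^3 - 4*s^2 - 11*s + 30) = (s - 4)*(s + 3)*(s^2 - 7*s + 10) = (s - 5)*(s - 4)*(s + 3)*(s - 2)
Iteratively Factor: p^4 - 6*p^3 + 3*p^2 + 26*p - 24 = (p - 4)*(p^3 - 2*p^2 - 5*p + 6) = (p - 4)*(p + 2)*(p^2 - 4*p + 3) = (p - 4)*(p - 3)*(p + 2)*(p - 1)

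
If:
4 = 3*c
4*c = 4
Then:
No Solution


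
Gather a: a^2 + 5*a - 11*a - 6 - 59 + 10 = a^2 - 6*a - 55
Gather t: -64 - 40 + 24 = -80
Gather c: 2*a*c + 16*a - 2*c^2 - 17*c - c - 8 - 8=16*a - 2*c^2 + c*(2*a - 18) - 16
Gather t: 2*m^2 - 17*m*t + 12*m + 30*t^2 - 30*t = 2*m^2 + 12*m + 30*t^2 + t*(-17*m - 30)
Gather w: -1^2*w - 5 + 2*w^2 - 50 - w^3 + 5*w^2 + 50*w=-w^3 + 7*w^2 + 49*w - 55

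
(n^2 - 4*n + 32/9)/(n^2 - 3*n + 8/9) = (3*n - 4)/(3*n - 1)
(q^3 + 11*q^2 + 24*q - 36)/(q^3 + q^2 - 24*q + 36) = (q^2 + 5*q - 6)/(q^2 - 5*q + 6)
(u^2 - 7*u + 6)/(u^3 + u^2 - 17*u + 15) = (u - 6)/(u^2 + 2*u - 15)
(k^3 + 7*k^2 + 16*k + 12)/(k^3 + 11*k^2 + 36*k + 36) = (k + 2)/(k + 6)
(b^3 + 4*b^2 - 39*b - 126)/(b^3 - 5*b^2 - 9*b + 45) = (b^2 + b - 42)/(b^2 - 8*b + 15)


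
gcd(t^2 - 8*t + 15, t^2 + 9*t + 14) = 1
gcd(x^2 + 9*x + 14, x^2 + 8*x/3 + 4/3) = x + 2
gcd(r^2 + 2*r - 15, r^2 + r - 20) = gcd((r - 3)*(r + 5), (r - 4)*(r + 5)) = r + 5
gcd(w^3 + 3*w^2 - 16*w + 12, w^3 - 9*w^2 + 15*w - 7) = w - 1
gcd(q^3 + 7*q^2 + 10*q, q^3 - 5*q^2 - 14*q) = q^2 + 2*q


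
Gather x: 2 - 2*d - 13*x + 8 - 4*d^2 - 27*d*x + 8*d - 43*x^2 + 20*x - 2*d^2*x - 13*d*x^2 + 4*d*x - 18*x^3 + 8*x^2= -4*d^2 + 6*d - 18*x^3 + x^2*(-13*d - 35) + x*(-2*d^2 - 23*d + 7) + 10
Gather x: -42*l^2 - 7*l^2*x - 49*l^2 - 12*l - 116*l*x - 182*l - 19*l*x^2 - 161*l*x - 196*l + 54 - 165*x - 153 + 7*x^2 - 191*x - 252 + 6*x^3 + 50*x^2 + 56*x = -91*l^2 - 390*l + 6*x^3 + x^2*(57 - 19*l) + x*(-7*l^2 - 277*l - 300) - 351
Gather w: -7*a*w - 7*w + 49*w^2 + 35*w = 49*w^2 + w*(28 - 7*a)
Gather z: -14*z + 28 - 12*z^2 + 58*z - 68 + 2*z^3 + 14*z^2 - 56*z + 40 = 2*z^3 + 2*z^2 - 12*z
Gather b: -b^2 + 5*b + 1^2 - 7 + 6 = -b^2 + 5*b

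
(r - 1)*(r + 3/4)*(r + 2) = r^3 + 7*r^2/4 - 5*r/4 - 3/2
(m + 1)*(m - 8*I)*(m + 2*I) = m^3 + m^2 - 6*I*m^2 + 16*m - 6*I*m + 16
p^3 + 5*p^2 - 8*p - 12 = (p - 2)*(p + 1)*(p + 6)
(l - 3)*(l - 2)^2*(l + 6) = l^4 - l^3 - 26*l^2 + 84*l - 72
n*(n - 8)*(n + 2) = n^3 - 6*n^2 - 16*n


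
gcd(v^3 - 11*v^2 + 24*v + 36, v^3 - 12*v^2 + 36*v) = v^2 - 12*v + 36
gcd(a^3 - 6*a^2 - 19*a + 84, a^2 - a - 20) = a + 4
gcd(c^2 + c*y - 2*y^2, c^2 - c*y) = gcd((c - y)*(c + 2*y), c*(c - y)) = -c + y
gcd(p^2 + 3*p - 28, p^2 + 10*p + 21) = p + 7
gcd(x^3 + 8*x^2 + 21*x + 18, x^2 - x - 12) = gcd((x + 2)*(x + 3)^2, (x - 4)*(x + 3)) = x + 3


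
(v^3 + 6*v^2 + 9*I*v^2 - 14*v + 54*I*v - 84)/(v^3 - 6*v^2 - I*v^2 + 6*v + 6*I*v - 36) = (v^2 + v*(6 + 7*I) + 42*I)/(v^2 - 3*v*(2 + I) + 18*I)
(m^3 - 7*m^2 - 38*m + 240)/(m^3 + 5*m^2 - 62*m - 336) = (m - 5)/(m + 7)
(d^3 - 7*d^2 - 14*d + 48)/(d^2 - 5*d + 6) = (d^2 - 5*d - 24)/(d - 3)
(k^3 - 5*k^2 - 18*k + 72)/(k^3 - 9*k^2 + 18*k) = (k + 4)/k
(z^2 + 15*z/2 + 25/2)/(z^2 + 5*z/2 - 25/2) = (2*z + 5)/(2*z - 5)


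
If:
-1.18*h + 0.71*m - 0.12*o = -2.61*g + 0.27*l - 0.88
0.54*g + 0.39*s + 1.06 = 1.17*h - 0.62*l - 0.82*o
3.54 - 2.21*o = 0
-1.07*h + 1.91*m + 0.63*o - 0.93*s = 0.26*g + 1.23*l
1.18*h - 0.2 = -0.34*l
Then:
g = 0.306267443553494 - 0.0717809607708243*s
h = 0.105738459006974*s + 0.874106001435308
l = -0.366974651847734*s - 2.44542671086372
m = 0.300051455269286*s - 1.57177600470989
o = 1.60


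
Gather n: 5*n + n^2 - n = n^2 + 4*n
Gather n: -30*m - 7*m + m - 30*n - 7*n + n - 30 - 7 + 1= -36*m - 36*n - 36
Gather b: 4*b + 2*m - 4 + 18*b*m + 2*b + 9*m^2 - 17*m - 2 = b*(18*m + 6) + 9*m^2 - 15*m - 6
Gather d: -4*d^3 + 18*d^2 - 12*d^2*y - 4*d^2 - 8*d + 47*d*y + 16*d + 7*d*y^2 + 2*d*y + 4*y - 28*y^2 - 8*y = -4*d^3 + d^2*(14 - 12*y) + d*(7*y^2 + 49*y + 8) - 28*y^2 - 4*y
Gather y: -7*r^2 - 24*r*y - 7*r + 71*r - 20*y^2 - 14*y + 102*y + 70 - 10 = -7*r^2 + 64*r - 20*y^2 + y*(88 - 24*r) + 60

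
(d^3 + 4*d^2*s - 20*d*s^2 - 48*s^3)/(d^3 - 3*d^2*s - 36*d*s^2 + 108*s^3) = (d^2 - 2*d*s - 8*s^2)/(d^2 - 9*d*s + 18*s^2)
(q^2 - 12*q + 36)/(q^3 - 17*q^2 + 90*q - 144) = (q - 6)/(q^2 - 11*q + 24)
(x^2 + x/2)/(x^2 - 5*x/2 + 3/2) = x*(2*x + 1)/(2*x^2 - 5*x + 3)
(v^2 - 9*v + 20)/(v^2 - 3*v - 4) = (v - 5)/(v + 1)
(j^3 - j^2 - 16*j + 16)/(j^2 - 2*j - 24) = (j^2 - 5*j + 4)/(j - 6)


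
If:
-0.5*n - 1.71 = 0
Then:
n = -3.42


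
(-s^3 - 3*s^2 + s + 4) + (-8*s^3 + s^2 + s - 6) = -9*s^3 - 2*s^2 + 2*s - 2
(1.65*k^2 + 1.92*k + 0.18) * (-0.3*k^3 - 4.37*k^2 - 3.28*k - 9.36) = -0.495*k^5 - 7.7865*k^4 - 13.8564*k^3 - 22.5282*k^2 - 18.5616*k - 1.6848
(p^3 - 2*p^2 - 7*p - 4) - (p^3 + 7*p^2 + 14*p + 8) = -9*p^2 - 21*p - 12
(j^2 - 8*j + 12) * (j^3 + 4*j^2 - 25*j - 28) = j^5 - 4*j^4 - 45*j^3 + 220*j^2 - 76*j - 336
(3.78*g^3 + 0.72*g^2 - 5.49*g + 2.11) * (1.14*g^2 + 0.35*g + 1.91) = 4.3092*g^5 + 2.1438*g^4 + 1.2132*g^3 + 1.8591*g^2 - 9.7474*g + 4.0301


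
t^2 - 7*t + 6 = (t - 6)*(t - 1)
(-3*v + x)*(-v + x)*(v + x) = 3*v^3 - v^2*x - 3*v*x^2 + x^3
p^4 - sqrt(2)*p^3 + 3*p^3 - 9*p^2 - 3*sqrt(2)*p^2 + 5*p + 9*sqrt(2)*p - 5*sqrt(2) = (p - 1)^2*(p + 5)*(p - sqrt(2))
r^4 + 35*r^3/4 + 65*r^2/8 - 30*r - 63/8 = (r - 3/2)*(r + 1/4)*(r + 3)*(r + 7)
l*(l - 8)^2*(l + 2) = l^4 - 14*l^3 + 32*l^2 + 128*l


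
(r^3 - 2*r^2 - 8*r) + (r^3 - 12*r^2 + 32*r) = 2*r^3 - 14*r^2 + 24*r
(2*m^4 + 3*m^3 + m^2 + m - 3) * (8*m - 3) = 16*m^5 + 18*m^4 - m^3 + 5*m^2 - 27*m + 9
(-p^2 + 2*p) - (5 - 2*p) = -p^2 + 4*p - 5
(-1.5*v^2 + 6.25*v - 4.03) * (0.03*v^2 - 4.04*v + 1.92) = -0.045*v^4 + 6.2475*v^3 - 28.2509*v^2 + 28.2812*v - 7.7376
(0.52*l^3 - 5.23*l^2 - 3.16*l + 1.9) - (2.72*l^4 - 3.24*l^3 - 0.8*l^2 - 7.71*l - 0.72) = -2.72*l^4 + 3.76*l^3 - 4.43*l^2 + 4.55*l + 2.62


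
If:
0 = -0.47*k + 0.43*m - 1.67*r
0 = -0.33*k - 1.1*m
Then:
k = -2.78797996661102*r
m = 0.836393989983305*r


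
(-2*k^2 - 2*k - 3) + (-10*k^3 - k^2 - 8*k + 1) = -10*k^3 - 3*k^2 - 10*k - 2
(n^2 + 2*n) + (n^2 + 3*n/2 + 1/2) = 2*n^2 + 7*n/2 + 1/2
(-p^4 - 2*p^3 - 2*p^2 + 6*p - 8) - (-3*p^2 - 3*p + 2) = -p^4 - 2*p^3 + p^2 + 9*p - 10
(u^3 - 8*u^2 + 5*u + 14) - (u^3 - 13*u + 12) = -8*u^2 + 18*u + 2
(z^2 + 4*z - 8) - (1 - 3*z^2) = 4*z^2 + 4*z - 9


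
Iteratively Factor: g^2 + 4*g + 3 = (g + 3)*(g + 1)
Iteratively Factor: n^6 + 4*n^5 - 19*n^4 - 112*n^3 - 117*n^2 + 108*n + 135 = (n - 1)*(n^5 + 5*n^4 - 14*n^3 - 126*n^2 - 243*n - 135) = (n - 1)*(n + 3)*(n^4 + 2*n^3 - 20*n^2 - 66*n - 45) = (n - 1)*(n + 1)*(n + 3)*(n^3 + n^2 - 21*n - 45) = (n - 5)*(n - 1)*(n + 1)*(n + 3)*(n^2 + 6*n + 9) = (n - 5)*(n - 1)*(n + 1)*(n + 3)^2*(n + 3)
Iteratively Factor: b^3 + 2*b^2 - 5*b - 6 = (b - 2)*(b^2 + 4*b + 3) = (b - 2)*(b + 3)*(b + 1)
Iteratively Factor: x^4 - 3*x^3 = (x)*(x^3 - 3*x^2) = x^2*(x^2 - 3*x) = x^3*(x - 3)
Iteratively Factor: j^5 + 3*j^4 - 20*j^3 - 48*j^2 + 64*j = (j - 1)*(j^4 + 4*j^3 - 16*j^2 - 64*j) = j*(j - 1)*(j^3 + 4*j^2 - 16*j - 64) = j*(j - 1)*(j + 4)*(j^2 - 16) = j*(j - 1)*(j + 4)^2*(j - 4)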